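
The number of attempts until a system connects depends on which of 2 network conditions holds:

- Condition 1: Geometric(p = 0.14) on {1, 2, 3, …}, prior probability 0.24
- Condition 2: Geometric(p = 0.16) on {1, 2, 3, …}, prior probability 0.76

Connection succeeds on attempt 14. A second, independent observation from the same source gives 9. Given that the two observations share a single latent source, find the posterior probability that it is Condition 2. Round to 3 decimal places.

Apply Bayes' rule: the posterior for each component is proportional to its prior times its likelihood at x.
Since both observations come from the same component, the likelihood for component k is f_k(x₁)·f_k(x₂).
  L_1 = [0.0197064] × [0.0418905] = 0.000825512
  L_2 = [0.0165863] × [0.0396601] = 0.000657817
Prior × likelihood for each component:
  π_1·L_1 = 0.24 × 0.000825512 = 0.000198123
  π_2·L_2 = 0.76 × 0.000657817 = 0.000499941
Normaliser: 0.000198123 + 0.000499941 = 0.000698064
P(Condition 2 | data) = 0.000499941 / 0.000698064 ≈ 0.716

0.716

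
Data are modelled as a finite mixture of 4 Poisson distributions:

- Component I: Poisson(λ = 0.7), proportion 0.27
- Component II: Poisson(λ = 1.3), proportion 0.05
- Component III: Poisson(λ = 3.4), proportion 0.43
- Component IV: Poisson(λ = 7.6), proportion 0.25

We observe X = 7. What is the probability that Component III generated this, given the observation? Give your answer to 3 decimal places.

By Bayes' theorem, P(k | x) = P(Z=k) f_k(x) / Σ_j P(Z=j) f_j(x).
Component likelihoods at x = 7:
  f_I = e^(−0.7)·0.7^7/7! = 8.11427e-06
  f_II = e^(−1.3)·1.3^7/7! = 0.000339305
  f_III = e^(−3.4)·3.4^7/7! = 0.0347793
  f_IV = e^(−7.6)·7.6^7/7! = 0.145421
Multiply by the mixture weights:
  P(Z=I)·f_I = 0.27 × 8.11427e-06 = 2.19085e-06
  P(Z=II)·f_II = 0.05 × 0.000339305 = 1.69652e-05
  P(Z=III)·f_III = 0.43 × 0.0347793 = 0.0149551
  P(Z=IV)·f_IV = 0.25 × 0.145421 = 0.0363552
Denominator: 2.19085e-06 + 1.69652e-05 + 0.0149551 + 0.0363552 = 0.0513294
P(Component III | x) ≈ 0.291

0.291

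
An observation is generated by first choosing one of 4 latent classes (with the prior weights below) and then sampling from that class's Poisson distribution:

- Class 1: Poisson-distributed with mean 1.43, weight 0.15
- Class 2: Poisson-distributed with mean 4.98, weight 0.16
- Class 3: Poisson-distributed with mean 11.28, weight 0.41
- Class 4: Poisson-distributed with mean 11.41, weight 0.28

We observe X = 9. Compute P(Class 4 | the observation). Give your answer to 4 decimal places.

0.3693

Posterior ∝ prior × likelihood, so P(k | x) ∝ P(Z=k) f_k(x); normalise over all components.
Component likelihoods at x = 9:
  L_1 = e^(−1.43)·1.43^9/9! = 1.649e-05
  L_2 = e^(−4.98)·4.98^9/9! = 0.0356874
  L_3 = e^(−11.28)·11.28^9/9! = 0.102844
  L_4 = e^(−11.41)·11.41^9/9! = 0.100117
Weight by the priors:
  P(Z=1)·L_1 = 0.15 × 1.649e-05 = 2.4735e-06
  P(Z=2)·L_2 = 0.16 × 0.0356874 = 0.00570998
  P(Z=3)·L_3 = 0.41 × 0.102844 = 0.0421659
  P(Z=4)·L_4 = 0.28 × 0.100117 = 0.0280328
Marginal: 2.4735e-06 + 0.00570998 + 0.0421659 + 0.0280328 = 0.0759111
Responsibility of Class 4: 0.0280328 / 0.0759111 ≈ 0.3693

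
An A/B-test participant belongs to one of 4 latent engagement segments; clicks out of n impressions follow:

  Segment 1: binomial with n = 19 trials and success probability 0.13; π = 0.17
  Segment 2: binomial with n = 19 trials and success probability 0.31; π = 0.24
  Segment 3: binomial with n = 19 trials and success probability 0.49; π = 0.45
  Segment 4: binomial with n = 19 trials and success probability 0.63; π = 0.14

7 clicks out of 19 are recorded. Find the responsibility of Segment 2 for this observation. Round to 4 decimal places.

Apply Bayes' rule: the posterior for each component is proportional to its prior times its likelihood at x.
Evaluate each component's likelihood at the observed value:
  L_1 = C(19,7)·0.13^7·0.87^12 = 50388·6.27485e-07·0.188032 = 0.00594513
  L_2 = C(19,7)·0.31^7·0.69^12 = 50388·0.000275126·0.0116463 = 0.161454
  L_3 = C(19,7)·0.49^7·0.51^12 = 50388·0.00678223·0.000309629 = 0.105814
  L_4 = C(19,7)·0.63^7·0.37^12 = 50388·0.0393898·6.58295e-06 = 0.0130657
Weight by the priors:
  π_1·L_1 = 0.17 × 0.00594513 = 0.00101067
  π_2·L_2 = 0.24 × 0.161454 = 0.0387489
  π_3·L_3 = 0.45 × 0.105814 = 0.0476162
  π_4·L_4 = 0.14 × 0.0130657 = 0.00182919
Normaliser: 0.00101067 + 0.0387489 + 0.0476162 + 0.00182919 = 0.0892049
So the posterior for Segment 2 is 0.0387489 / 0.0892049 ≈ 0.4344.

0.4344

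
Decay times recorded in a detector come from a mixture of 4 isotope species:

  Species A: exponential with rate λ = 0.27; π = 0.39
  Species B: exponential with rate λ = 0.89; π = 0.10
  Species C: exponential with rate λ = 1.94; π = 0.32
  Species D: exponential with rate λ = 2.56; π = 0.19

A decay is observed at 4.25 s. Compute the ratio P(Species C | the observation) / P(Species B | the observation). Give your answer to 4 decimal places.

0.0804

Only the two components matter; the odds are (w_i f_i(x)) / (w_j f_j(x)).
Exponential densities:
  f_A = 0.27·e^(−0.27·4.25) = 0.27·e^(−1.1475) = 0.0857059
  f_B = 0.89·e^(−0.89·4.25) = 0.89·e^(−3.7825) = 0.0202615
  f_C = 1.94·e^(−1.94·4.25) = 1.94·e^(−8.2450) = 0.000509382
  f_D = 2.56·e^(−2.56·4.25) = 2.56·e^(−10.8800) = 4.82077e-05
Posterior odds = (w_C·f_C) / (w_B·f_B) = (0.32·0.000509382) / (0.10·0.0202615) = 0.000163002 / 0.00202615 ≈ 0.0804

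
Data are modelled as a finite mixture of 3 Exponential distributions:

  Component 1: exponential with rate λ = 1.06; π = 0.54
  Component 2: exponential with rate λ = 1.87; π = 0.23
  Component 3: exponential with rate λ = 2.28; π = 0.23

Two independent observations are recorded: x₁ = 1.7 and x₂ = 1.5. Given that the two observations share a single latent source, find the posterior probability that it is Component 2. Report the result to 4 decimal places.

0.0871

Posterior ∝ prior × likelihood, so P(k | x) ∝ w_k f_k(x); normalise over all components.
Since both observations come from the same component, the likelihood for component k is f_k(x₁)·f_k(x₂).
  f_1 = [0.174867] × [0.216161] = 0.0377994
  f_2 = [0.077843] × [0.113148] = 0.00880775
  f_3 = [0.0472726] × [0.0745844] = 0.0035258
Weight by the priors:
  w_1·f_1 = 0.54 × 0.0377994 = 0.0204117
  w_2·f_2 = 0.23 × 0.00880775 = 0.00202578
  w_3·f_3 = 0.23 × 0.0035258 = 0.000810933
Normaliser: 0.0204117 + 0.00202578 + 0.000810933 = 0.0232484
Responsibility of Component 2: 0.00202578 / 0.0232484 ≈ 0.0871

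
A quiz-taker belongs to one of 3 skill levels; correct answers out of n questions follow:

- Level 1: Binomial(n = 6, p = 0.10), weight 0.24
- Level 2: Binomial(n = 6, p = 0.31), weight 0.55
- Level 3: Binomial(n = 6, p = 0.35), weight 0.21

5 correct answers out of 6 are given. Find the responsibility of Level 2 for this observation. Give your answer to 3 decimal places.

0.602

By Bayes' theorem, P(k | x) = w_k f_k(x) / Σ_j w_j f_j(x).
Evaluate each component's likelihood at the observed value:
  f_1 = C(6,5)·0.10^5·0.90^1 = 6·1e-05·0.9 = 5.4e-05
  f_2 = C(6,5)·0.31^5·0.69^1 = 6·0.00286292·0.69 = 0.0118525
  f_3 = C(6,5)·0.35^5·0.65^1 = 6·0.00525219·0.65 = 0.0204835
Prior × likelihood for each component:
  w_1·f_1 = 0.24 × 5.4e-05 = 1.296e-05
  w_2·f_2 = 0.55 × 0.0118525 = 0.00651886
  w_3·f_3 = 0.21 × 0.0204835 = 0.00430154
Evidence: 1.296e-05 + 0.00651886 + 0.00430154 = 0.0108334
Responsibility of Level 2: 0.00651886 / 0.0108334 ≈ 0.602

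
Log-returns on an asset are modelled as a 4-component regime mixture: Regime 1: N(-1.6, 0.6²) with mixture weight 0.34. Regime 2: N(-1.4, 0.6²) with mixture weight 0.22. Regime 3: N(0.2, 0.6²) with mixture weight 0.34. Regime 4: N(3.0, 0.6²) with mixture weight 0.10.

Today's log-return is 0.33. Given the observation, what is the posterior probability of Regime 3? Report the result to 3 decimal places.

P(component k | x) = P(Z=k)·f_k(x) / marginal(x), where marginal(x) = Σ_j P(Z=j)·f_j(x).
Component likelihoods at x = 0.33:
  p_1 = (1/(0.6·√(2π)))·exp(−(0.33−-1.6)²/(2·0.6²)) = 0.664904·exp(-5.17347) = 0.00376659
  p_2 = (1/(0.6·√(2π)))·exp(−(0.33−-1.4)²/(2·0.6²)) = 0.664904·exp(-4.15681) = 0.0104107
  p_3 = (1/(0.6·√(2π)))·exp(−(0.33−0.2)²/(2·0.6²)) = 0.664904·exp(-0.02347) = 0.649479
  p_4 = (1/(0.6·√(2π)))·exp(−(0.33−3.0)²/(2·0.6²)) = 0.664904·exp(-9.90125) = 3.33197e-05
Weight by the priors:
  P(Z=1)·p_1 = 0.34 × 0.00376659 = 0.00128064
  P(Z=2)·p_2 = 0.22 × 0.0104107 = 0.00229036
  P(Z=3)·p_3 = 0.34 × 0.649479 = 0.220823
  P(Z=4)·p_4 = 0.10 × 3.33197e-05 = 3.33197e-06
Marginal: 0.00128064 + 0.00229036 + 0.220823 + 3.33197e-06 = 0.224397
So the posterior for Regime 3 is 0.220823 / 0.224397 ≈ 0.984.

0.984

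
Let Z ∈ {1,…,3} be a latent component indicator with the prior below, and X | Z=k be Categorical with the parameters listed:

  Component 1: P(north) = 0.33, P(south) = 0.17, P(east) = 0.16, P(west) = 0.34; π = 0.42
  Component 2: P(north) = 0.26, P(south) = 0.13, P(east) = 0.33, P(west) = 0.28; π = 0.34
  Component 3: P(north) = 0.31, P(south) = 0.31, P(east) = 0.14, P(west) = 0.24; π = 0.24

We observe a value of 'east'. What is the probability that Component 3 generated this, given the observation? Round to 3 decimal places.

The responsibility of component k is P(Z=k) f_k(x) divided by Σ_j P(Z=j) f_j(x).
Component likelihoods at x = 'east':
  f_1 = P(east | comp) = 0.16
  f_2 = P(east | comp) = 0.33
  f_3 = P(east | comp) = 0.14
Weight by the priors:
  P(Z=1)·f_1 = 0.42 × 0.16 = 0.0672
  P(Z=2)·f_2 = 0.34 × 0.33 = 0.1122
  P(Z=3)·f_3 = 0.24 × 0.14 = 0.0336
Sum: 0.0672 + 0.1122 + 0.0336 = 0.213
Responsibility of Component 3: 0.0336 / 0.213 ≈ 0.158

0.158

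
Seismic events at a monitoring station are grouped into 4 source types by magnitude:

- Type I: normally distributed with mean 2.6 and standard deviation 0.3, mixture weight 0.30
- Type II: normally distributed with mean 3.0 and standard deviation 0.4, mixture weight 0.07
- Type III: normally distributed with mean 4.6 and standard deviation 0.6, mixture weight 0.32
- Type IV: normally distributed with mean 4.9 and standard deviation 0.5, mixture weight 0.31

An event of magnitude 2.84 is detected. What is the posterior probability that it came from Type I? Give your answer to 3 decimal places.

0.811

P(component k | x) = P(Z=k)·f_k(x) / marginal(x), where marginal(x) = Σ_j P(Z=j)·f_j(x).
Component likelihoods at x = 2.84:
  L_I = (1/(0.3·√(2π)))·exp(−(2.84−2.6)²/(2·0.3²)) = 1.329808·exp(-0.32000) = 0.965639
  L_II = (1/(0.4·√(2π)))·exp(−(2.84−3.0)²/(2·0.4²)) = 0.997356·exp(-0.08000) = 0.920675
  L_III = (1/(0.6·√(2π)))·exp(−(2.84−4.6)²/(2·0.6²)) = 0.664904·exp(-4.30222) = 0.00900176
  L_IV = (1/(0.5·√(2π)))·exp(−(2.84−4.9)²/(2·0.5²)) = 0.797885·exp(-8.48720) = 0.000164436
Prior × likelihood for each component:
  P(Z=I)·L_I = 0.30 × 0.965639 = 0.289692
  P(Z=II)·L_II = 0.07 × 0.920675 = 0.0644473
  P(Z=III)·L_III = 0.32 × 0.00900176 = 0.00288056
  P(Z=IV)·L_IV = 0.31 × 0.000164436 = 5.0975e-05
Denominator: 0.289692 + 0.0644473 + 0.00288056 + 5.0975e-05 = 0.35707
P(Type I | the observation) = 0.289692 / 0.35707 ≈ 0.811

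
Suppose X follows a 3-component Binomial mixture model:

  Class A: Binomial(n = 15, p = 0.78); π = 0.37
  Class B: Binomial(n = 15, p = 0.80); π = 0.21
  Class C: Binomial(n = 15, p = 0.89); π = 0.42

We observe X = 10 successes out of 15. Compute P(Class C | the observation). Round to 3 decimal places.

0.084

Apply Bayes' rule: the posterior for each component is proportional to its prior times its likelihood at x.
Binomial probabilities:
  L_A = 0.129007
  L_B = 0.103182
  L_C = 0.0150806
Multiply by the mixture weights:
  π_A·L_A = 0.37 × 0.129007 = 0.0477328
  π_B·L_B = 0.21 × 0.103182 = 0.0216683
  π_C·L_C = 0.42 × 0.0150806 = 0.00633385
Denominator: 0.0477328 + 0.0216683 + 0.00633385 = 0.0757349
Responsibility of Class C: 0.00633385 / 0.0757349 ≈ 0.084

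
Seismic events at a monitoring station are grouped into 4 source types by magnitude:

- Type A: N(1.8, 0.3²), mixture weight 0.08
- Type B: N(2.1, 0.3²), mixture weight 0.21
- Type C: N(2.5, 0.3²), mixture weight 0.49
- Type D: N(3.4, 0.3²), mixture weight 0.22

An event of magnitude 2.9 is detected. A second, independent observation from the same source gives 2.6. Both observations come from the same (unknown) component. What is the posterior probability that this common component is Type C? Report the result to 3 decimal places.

0.984

The responsibility of component k is π_k f_k(x) divided by Σ_j π_j f_j(x).
Since both observations come from the same component, the likelihood for component k is f_k(x₁)·f_k(x₂).
  p_A = [(1/(0.3·√(2π)))·exp(−(2.9−1.8)²/(2·0.3²)) = 1.329808·exp(-6.72222) = 0.0016009] × [0.0379866] = 6.08129e-05
  p_B = [(1/(0.3·√(2π)))·exp(−(2.9−2.1)²/(2·0.3²)) = 1.329808·exp(-3.55556) = 0.0379866] × [0.33159] = 0.012596
  p_C = [(1/(0.3·√(2π)))·exp(−(2.9−2.5)²/(2·0.3²)) = 1.329808·exp(-0.88889) = 0.5467] × [1.25794] = 0.687718
  p_D = [(1/(0.3·√(2π)))·exp(−(2.9−3.4)²/(2·0.3²)) = 1.329808·exp(-1.38889) = 0.33159] × [0.0379866] = 0.012596
Multiply by the mixture weights:
  π_A·p_A = 0.08 × 6.08129e-05 = 4.86503e-06
  π_B·p_B = 0.21 × 0.012596 = 0.00264516
  π_C·p_C = 0.49 × 0.687718 = 0.336982
  π_D·p_D = 0.22 × 0.012596 = 0.00277112
Denominator: 4.86503e-06 + 0.00264516 + 0.336982 + 0.00277112 = 0.342403
P(Type C | x) ≈ 0.984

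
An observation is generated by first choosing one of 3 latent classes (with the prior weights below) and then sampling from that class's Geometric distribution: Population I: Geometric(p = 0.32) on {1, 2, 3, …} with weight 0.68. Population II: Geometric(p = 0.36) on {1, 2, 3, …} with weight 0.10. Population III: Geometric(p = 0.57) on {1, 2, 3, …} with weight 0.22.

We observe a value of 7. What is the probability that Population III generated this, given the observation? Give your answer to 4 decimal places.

Apply Bayes' rule: the posterior for each component is proportional to its prior times its likelihood at x.
Geometric probabilities:
  p_I = 0.32·(1−0.32)^6 = 0.32·0.0988675 = 0.0316376
  p_II = 0.36·(1−0.36)^6 = 0.36·0.0687195 = 0.024739
  p_III = 0.57·(1−0.57)^6 = 0.57·0.00632136 = 0.00360318
Multiply by the mixture weights:
  π_I·p_I = 0.68 × 0.0316376 = 0.0215136
  π_II·p_II = 0.10 × 0.024739 = 0.0024739
  π_III·p_III = 0.22 × 0.00360318 = 0.000792699
Denominator: 0.0215136 + 0.0024739 + 0.000792699 = 0.0247802
Responsibility of Population III: 0.000792699 / 0.0247802 ≈ 0.0320

0.0320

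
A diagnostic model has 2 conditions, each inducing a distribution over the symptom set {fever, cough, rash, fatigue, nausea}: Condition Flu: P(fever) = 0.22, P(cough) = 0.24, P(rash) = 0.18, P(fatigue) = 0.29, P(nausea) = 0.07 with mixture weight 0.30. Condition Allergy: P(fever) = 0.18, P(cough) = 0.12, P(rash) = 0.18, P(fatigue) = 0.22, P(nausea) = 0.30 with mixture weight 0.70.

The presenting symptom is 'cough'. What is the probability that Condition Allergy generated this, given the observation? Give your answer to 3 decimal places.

Posterior ∝ prior × likelihood, so P(k | x) ∝ w_k f_k(x); normalise over all components.
Component likelihoods at x = 'cough':
  L_Flu = P(cough | comp) = 0.24
  L_Allergy = P(cough | comp) = 0.12
Weight by the priors:
  w_Flu·L_Flu = 0.30 × 0.24 = 0.072
  w_Allergy·L_Allergy = 0.70 × 0.12 = 0.084
Sum: 0.072 + 0.084 = 0.156
P(Condition Allergy | the observation) = 0.084 / 0.156 ≈ 0.538

0.538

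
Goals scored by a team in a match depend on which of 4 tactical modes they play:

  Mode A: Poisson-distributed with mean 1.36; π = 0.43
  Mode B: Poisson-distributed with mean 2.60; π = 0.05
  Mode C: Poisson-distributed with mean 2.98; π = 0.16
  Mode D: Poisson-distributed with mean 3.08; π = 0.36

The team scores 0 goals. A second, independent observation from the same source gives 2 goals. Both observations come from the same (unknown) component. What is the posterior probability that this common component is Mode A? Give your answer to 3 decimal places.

0.804

Posterior ∝ prior × likelihood, so P(k | x) ∝ w_k f_k(x); normalise over all components.
Since both observations come from the same component, the likelihood for component k is f_k(x₁)·f_k(x₂).
  f_A = [e^(−1.36)·1.36^0/0! = 0.256661] × [0.23736] = 0.060921
  f_B = [e^(−2.60)·2.60^0/0! = 0.0742736] × [0.251045] = 0.018646
  f_C = [e^(−2.98)·2.98^0/0! = 0.0507928] × [0.22553] = 0.0114553
  f_D = [e^(−3.08)·3.08^0/0! = 0.0459593] × [0.217994] = 0.0100188
Multiply by the mixture weights:
  w_A·f_A = 0.43 × 0.060921 = 0.026196
  w_B·f_B = 0.05 × 0.018646 = 0.000932299
  w_C·f_C = 0.16 × 0.0114553 = 0.00183285
  w_D·f_D = 0.36 × 0.0100188 = 0.00360678
Sum: 0.026196 + 0.000932299 + 0.00183285 + 0.00360678 = 0.032568
Responsibility of Mode A: 0.026196 / 0.032568 ≈ 0.804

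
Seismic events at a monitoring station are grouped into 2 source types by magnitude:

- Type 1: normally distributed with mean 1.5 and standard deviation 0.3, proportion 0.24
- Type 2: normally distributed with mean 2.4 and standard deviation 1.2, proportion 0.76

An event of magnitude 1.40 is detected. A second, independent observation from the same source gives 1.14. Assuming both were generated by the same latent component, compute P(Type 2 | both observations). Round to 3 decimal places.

Apply Bayes' rule: the posterior for each component is proportional to its prior times its likelihood at x.
Since both observations come from the same component, the likelihood for component k is f_k(x₁)·f_k(x₂).
  f_1 = [(1/(0.3·√(2π)))·exp(−(1.40−1.5)²/(2·0.3²)) = 1.329808·exp(-0.05556) = 1.25794] × [0.647287] = 0.814251
  f_2 = [(1/(1.2·√(2π)))·exp(−(1.40−2.4)²/(2·1.2²)) = 0.332452·exp(-0.34722) = 0.234927] × [0.191568] = 0.0450045
Multiply by the mixture weights:
  P(Z=1)·f_1 = 0.24 × 0.814251 = 0.19542
  P(Z=2)·f_2 = 0.76 × 0.0450045 = 0.0342034
Normaliser: 0.19542 + 0.0342034 = 0.229624
Responsibility of Type 2: 0.0342034 / 0.229624 ≈ 0.149

0.149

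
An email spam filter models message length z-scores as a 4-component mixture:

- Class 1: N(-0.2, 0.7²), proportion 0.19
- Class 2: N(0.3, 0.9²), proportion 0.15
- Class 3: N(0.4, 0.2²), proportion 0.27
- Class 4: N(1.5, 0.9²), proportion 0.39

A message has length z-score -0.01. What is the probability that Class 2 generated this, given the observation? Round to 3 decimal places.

0.228

P(component k | x) = P(Z=k)·f_k(x) / marginal(x), where marginal(x) = Σ_j P(Z=j)·f_j(x).
Evaluate each component's likelihood at the observed value:
  f_1 = (1/(0.7·√(2π)))·exp(−(-0.01−-0.2)²/(2·0.7²)) = 0.569918·exp(-0.03684) = 0.549306
  f_2 = (1/(0.9·√(2π)))·exp(−(-0.01−0.3)²/(2·0.9²)) = 0.443269·exp(-0.05932) = 0.417739
  f_3 = (1/(0.2·√(2π)))·exp(−(-0.01−0.4)²/(2·0.2²)) = 1.994711·exp(-2.10125) = 0.24396
  f_4 = (1/(0.9·√(2π)))·exp(−(-0.01−1.5)²/(2·0.9²)) = 0.443269·exp(-1.40747) = 0.108495
Weight by the priors:
  P(Z=1)·f_1 = 0.19 × 0.549306 = 0.104368
  P(Z=2)·f_2 = 0.15 × 0.417739 = 0.0626608
  P(Z=3)·f_3 = 0.27 × 0.24396 = 0.0658692
  P(Z=4)·f_4 = 0.39 × 0.108495 = 0.0423132
Marginal: 0.104368 + 0.0626608 + 0.0658692 + 0.0423132 = 0.275211
Responsibility of Class 2: 0.0626608 / 0.275211 ≈ 0.228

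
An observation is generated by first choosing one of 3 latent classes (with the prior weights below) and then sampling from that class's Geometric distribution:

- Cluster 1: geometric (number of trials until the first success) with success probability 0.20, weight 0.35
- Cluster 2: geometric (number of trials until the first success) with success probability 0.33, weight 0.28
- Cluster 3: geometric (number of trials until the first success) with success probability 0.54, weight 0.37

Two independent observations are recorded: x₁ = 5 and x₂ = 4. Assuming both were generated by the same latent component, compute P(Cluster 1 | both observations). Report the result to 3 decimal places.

The responsibility of component k is π_k f_k(x) divided by Σ_j π_j f_j(x).
Since both observations come from the same component, the likelihood for component k is f_k(x₁)·f_k(x₂).
  L_1 = [0.08192] × [0.1024] = 0.00838861
  L_2 = [0.0664987] × [0.0992518] = 0.00660011
  L_3 = [0.0241783] × [0.0525614] = 0.00127084
Weight by the priors:
  π_1·L_1 = 0.35 × 0.00838861 = 0.00293601
  π_2·L_2 = 0.28 × 0.00660011 = 0.00184803
  π_3·L_3 = 0.37 × 0.00127084 = 0.000470212
Evidence: 0.00293601 + 0.00184803 + 0.000470212 = 0.00525426
P(Cluster 1 | x₁,x₂) ≈ 0.559

0.559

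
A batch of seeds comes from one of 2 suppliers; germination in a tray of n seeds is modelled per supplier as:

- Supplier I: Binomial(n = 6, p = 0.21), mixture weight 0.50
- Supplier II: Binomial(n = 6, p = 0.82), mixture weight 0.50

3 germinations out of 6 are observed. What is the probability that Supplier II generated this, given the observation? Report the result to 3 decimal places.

0.413

Posterior ∝ prior × likelihood, so P(k | x) ∝ P(Z=k) f_k(x); normalise over all components.
Binomial probabilities:
  L_I = C(6,3)·0.21^3·0.79^3 = 20·0.009261·0.493039 = 0.0913207
  L_II = C(6,3)·0.82^3·0.18^3 = 20·0.551368·0.005832 = 0.0643116
Multiply by the mixture weights:
  P(Z=I)·L_I = 0.50 × 0.0913207 = 0.0456603
  P(Z=II)·L_II = 0.50 × 0.0643116 = 0.0321558
Sum: 0.0456603 + 0.0321558 = 0.0778161
P(Supplier II | 3 germinations out of 6) = 0.0321558 / 0.0778161 ≈ 0.413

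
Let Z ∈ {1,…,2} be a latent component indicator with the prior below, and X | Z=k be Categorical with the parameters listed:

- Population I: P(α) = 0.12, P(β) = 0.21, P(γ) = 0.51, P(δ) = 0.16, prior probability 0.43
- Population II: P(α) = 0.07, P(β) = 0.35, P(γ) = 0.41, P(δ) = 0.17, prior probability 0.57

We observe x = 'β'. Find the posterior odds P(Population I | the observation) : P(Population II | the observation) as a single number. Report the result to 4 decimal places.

Since P(k|x) ∝ π_k f_k(x), the posterior odds are π_i f_i(x) / (π_j f_j(x)).
Categorical probabilities:
  L_I = 0.21
  L_II = 0.35
Posterior odds = (π_I·L_I) / (π_II·L_II) = (0.43·0.21) / (0.57·0.35) = 0.0903 / 0.1995 ≈ 0.4526

0.4526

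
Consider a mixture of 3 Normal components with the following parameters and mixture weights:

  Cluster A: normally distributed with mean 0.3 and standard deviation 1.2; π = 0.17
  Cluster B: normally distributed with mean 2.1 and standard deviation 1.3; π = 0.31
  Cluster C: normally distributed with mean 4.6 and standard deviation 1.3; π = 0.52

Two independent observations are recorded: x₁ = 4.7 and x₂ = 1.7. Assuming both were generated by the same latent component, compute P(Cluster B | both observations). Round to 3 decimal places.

The responsibility of component k is π_k f_k(x) divided by Σ_j π_j f_j(x).
Since both observations come from the same component, the likelihood for component k is f_k(x₁)·f_k(x₂).
  f_A = [(1/(1.2·√(2π)))·exp(−(4.7−0.3)²/(2·1.2²)) = 0.332452·exp(-6.72222) = 0.000400226] × [0.168332] = 6.73709e-05
  f_B = [(1/(1.3·√(2π)))·exp(−(4.7−2.1)²/(2·1.3²)) = 0.306879·exp(-2.00000) = 0.0415315] × [0.29269] = 0.0121559
  f_C = [(1/(1.3·√(2π)))·exp(−(4.7−4.6)²/(2·1.3²)) = 0.306879·exp(-0.00296) = 0.305972] × [0.02549] = 0.00779923
Weight by the priors:
  π_A·f_A = 0.17 × 6.73709e-05 = 1.1453e-05
  π_B·f_B = 0.31 × 0.0121559 = 0.00376832
  π_C·f_C = 0.52 × 0.00779923 = 0.0040556
Marginal: 1.1453e-05 + 0.00376832 + 0.0040556 = 0.00783537
P(Cluster B | x) ≈ 0.481

0.481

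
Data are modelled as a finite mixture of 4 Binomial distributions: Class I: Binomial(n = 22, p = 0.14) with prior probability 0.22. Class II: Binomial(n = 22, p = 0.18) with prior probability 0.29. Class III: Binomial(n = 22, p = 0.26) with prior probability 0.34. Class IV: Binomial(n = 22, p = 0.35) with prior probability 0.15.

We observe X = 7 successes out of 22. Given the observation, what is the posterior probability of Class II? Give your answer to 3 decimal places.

0.160

Posterior ∝ prior × likelihood, so P(k | x) ∝ π_k f_k(x); normalise over all components.
Evaluate each component's likelihood at the observed value:
  L_I = C(22,7)·0.14^7·0.86^15 = 170544·1.05414e-06·0.104106 = 0.0187158
  L_II = C(22,7)·0.18^7·0.82^15 = 170544·6.1222e-06·0.0509575 = 0.0532049
  L_III = C(22,7)·0.26^7·0.74^15 = 170544·8.03181e-05·0.0109264 = 0.149667
  L_IV = C(22,7)·0.35^7·0.65^15 = 170544·0.000643393·0.00156207 = 0.171401
Prior × likelihood for each component:
  π_I·L_I = 0.22 × 0.0187158 = 0.00411749
  π_II·L_II = 0.29 × 0.0532049 = 0.0154294
  π_III·L_III = 0.34 × 0.149667 = 0.0508867
  π_IV·L_IV = 0.15 × 0.171401 = 0.0257101
Marginal: 0.00411749 + 0.0154294 + 0.0508867 + 0.0257101 = 0.0961438
P(Class II | data) = 0.0154294 / 0.0961438 ≈ 0.160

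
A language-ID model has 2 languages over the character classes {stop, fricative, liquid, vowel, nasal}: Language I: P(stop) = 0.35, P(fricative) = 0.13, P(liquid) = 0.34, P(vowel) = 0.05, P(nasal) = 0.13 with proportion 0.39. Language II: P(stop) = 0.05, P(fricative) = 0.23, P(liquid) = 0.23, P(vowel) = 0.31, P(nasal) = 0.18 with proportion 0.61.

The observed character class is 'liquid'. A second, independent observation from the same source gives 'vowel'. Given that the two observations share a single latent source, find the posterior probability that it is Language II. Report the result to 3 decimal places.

P(component k | x) = P(Z=k)·f_k(x) / marginal(x), where marginal(x) = Σ_j P(Z=j)·f_j(x).
Since both observations come from the same component, the likelihood for component k is f_k(x₁)·f_k(x₂).
  f_I = [P(liquid | comp) = 0.34] × [0.05] = 0.017
  f_II = [P(liquid | comp) = 0.23] × [0.31] = 0.0713
Unnormalised posteriors:
  P(Z=I)·f_I = 0.39 × 0.017 = 0.00663
  P(Z=II)·f_II = 0.61 × 0.0713 = 0.043493
Normaliser: 0.00663 + 0.043493 = 0.050123
Responsibility of Language II: 0.043493 / 0.050123 ≈ 0.868

0.868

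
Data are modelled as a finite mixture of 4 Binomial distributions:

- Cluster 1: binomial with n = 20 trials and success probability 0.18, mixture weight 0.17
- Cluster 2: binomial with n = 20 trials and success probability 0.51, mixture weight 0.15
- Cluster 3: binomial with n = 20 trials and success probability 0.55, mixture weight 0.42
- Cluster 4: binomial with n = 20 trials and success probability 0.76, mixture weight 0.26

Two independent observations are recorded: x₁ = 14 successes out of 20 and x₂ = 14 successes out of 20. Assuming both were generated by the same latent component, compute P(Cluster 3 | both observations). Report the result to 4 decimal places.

0.2546

P(component k | x) = P(Z=k)·f_k(x) / marginal(x), where marginal(x) = Σ_j P(Z=j)·f_j(x).
Since both observations come from the same component, the likelihood for component k is f_k(x₁)·f_k(x₂).
  f_1 = [4.41654e-07] × [4.41654e-07] = 1.95058e-13
  f_2 = [0.0432059] × [0.0432059] = 0.00186675
  f_3 = [0.0745996] × [0.0745996] = 0.0055651
  f_4 = [0.15887] × [0.15887] = 0.0252396
Weight by the priors:
  P(Z=1)·f_1 = 0.17 × 1.95058e-13 = 3.31599e-14
  P(Z=2)·f_2 = 0.15 × 0.00186675 = 0.000280012
  P(Z=3)·f_3 = 0.42 × 0.0055651 = 0.00233734
  P(Z=4)·f_4 = 0.26 × 0.0252396 = 0.0065623
Sum: 3.31599e-14 + 0.000280012 + 0.00233734 + 0.0065623 = 0.00917966
Responsibility of Cluster 3: 0.00233734 / 0.00917966 ≈ 0.2546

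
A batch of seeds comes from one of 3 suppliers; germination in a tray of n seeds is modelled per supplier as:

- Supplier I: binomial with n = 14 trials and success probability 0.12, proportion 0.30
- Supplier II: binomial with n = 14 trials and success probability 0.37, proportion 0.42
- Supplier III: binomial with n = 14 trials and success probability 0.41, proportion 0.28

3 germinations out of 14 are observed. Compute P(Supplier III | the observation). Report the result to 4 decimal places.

0.1834

Apply Bayes' rule: the posterior for each component is proportional to its prior times its likelihood at x.
Binomial probabilities:
  L_I = C(14,3)·0.12^3·0.88^11 = 364·0.001728·0.245081 = 0.154154
  L_II = C(14,3)·0.37^3·0.63^11 = 364·0.050653·0.00620506 = 0.114407
  L_III = C(14,3)·0.41^3·0.59^11 = 364·0.068921·0.00301559 = 0.0756528
Unnormalised posteriors:
  w_I·L_I = 0.30 × 0.154154 = 0.0462462
  w_II·L_II = 0.42 × 0.114407 = 0.0480509
  w_III·L_III = 0.28 × 0.0756528 = 0.0211828
Marginal: 0.0462462 + 0.0480509 + 0.0211828 = 0.11548
P(Supplier III | 3 germinations out of 14) = 0.0211828 / 0.11548 ≈ 0.1834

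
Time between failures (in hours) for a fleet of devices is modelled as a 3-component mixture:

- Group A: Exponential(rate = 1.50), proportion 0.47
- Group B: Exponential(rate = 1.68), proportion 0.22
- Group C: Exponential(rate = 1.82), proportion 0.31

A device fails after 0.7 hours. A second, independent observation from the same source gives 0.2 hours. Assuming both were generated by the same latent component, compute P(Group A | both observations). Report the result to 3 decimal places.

Apply Bayes' rule: the posterior for each component is proportional to its prior times its likelihood at x.
Since both observations come from the same component, the likelihood for component k is f_k(x₁)·f_k(x₂).
  L_A = [0.524907] × [1.11123] = 0.583291
  L_B = [0.518297] × [1.20057] = 0.622251
  L_C = [0.509073] × [1.2647] = 0.643826
Weight by the priors:
  P(Z=A)·L_A = 0.47 × 0.583291 = 0.274147
  P(Z=B)·L_B = 0.22 × 0.622251 = 0.136895
  P(Z=C)·L_C = 0.31 × 0.643826 = 0.199586
Marginal: 0.274147 + 0.136895 + 0.199586 = 0.610628
Responsibility of Group A: 0.274147 / 0.610628 ≈ 0.449

0.449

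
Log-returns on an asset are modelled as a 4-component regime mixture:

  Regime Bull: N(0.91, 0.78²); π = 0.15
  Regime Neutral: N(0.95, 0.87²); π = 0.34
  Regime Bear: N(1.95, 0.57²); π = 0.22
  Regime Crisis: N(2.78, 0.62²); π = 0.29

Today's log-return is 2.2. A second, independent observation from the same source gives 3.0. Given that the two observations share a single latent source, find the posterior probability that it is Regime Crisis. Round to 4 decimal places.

0.7861

The responsibility of component k is w_k f_k(x) divided by Σ_j w_j f_j(x).
Since both observations come from the same component, the likelihood for component k is f_k(x₁)·f_k(x₂).
  L_Bull = [(1/(0.78·√(2π)))·exp(−(2.2−0.91)²/(2·0.78²)) = 0.511464·exp(-1.36760) = 0.130279] × [0.014118] = 0.00183928
  L_Neutral = [(1/(0.87·√(2π)))·exp(−(2.2−0.95)²/(2·0.87²)) = 0.458554·exp(-1.03217) = 0.163352] × [0.0285584] = 0.00466508
  L_Bear = [(1/(0.57·√(2π)))·exp(−(2.2−1.95)²/(2·0.57²)) = 0.699899·exp(-0.09618) = 0.635716] × [0.128286] = 0.0815533
  L_Crisis = [(1/(0.62·√(2π)))·exp(−(2.2−2.78)²/(2·0.62²)) = 0.643455·exp(-0.43757) = 0.415419] × [0.604195] = 0.250994
Weight by the priors:
  w_Bull·L_Bull = 0.15 × 0.00183928 = 0.000275891
  w_Neutral·L_Neutral = 0.34 × 0.00466508 = 0.00158613
  w_Bear·L_Bear = 0.22 × 0.0815533 = 0.0179417
  w_Crisis·L_Crisis = 0.29 × 0.250994 = 0.0727883
Marginal: 0.000275891 + 0.00158613 + 0.0179417 + 0.0727883 = 0.092592
So the posterior for Regime Crisis is 0.0727883 / 0.092592 ≈ 0.7861.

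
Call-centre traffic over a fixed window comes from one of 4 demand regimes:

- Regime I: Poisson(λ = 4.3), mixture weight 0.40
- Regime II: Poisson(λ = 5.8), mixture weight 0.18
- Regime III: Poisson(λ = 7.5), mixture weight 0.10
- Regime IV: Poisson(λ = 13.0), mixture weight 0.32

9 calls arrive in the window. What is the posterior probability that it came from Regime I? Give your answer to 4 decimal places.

P(component k | x) = π_k·f_k(x) / marginal(x), where marginal(x) = Σ_j π_j·f_j(x).
Evaluate each component's likelihood at the observed value:
  f_I = e^(−4.3)·4.3^9/9! = 0.0187926
  f_II = e^(−5.8)·5.8^9/9! = 0.0619699
  f_III = e^(−7.5)·7.5^9/9! = 0.11444
  f_IV = e^(−13.0)·13.0^9/9! = 0.066054
Multiply by the mixture weights:
  π_I·f_I = 0.40 × 0.0187926 = 0.00751704
  π_II·f_II = 0.18 × 0.0619699 = 0.0111546
  π_III·f_III = 0.10 × 0.11444 = 0.011444
  π_IV·f_IV = 0.32 × 0.066054 = 0.0211373
Denominator: 0.00751704 + 0.0111546 + 0.011444 + 0.0211373 = 0.0512529
So the posterior for Regime I is 0.00751704 / 0.0512529 ≈ 0.1467.

0.1467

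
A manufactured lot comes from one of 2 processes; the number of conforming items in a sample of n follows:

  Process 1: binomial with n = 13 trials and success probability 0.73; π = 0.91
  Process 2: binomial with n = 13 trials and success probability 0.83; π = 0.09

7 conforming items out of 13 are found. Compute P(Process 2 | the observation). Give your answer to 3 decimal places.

P(component k | x) = π_k·f_k(x) / marginal(x), where marginal(x) = Σ_j π_j·f_j(x).
Component likelihoods at x = 7 conforming items out of 13:
  L_1 = 0.0734446
  L_2 = 0.0112398
Prior × likelihood for each component:
  π_1·L_1 = 0.91 × 0.0734446 = 0.0668346
  π_2·L_2 = 0.09 × 0.0112398 = 0.00101158
Denominator: 0.0668346 + 0.00101158 = 0.0678462
Responsibility of Process 2: 0.00101158 / 0.0678462 ≈ 0.015

0.015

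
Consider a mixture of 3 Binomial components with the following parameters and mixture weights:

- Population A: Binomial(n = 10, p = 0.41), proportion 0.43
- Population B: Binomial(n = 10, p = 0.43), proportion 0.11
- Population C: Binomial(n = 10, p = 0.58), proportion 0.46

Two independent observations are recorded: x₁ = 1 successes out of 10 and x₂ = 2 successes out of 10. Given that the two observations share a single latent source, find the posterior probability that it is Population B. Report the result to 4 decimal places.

P(component k | x) = w_k·f_k(x) / marginal(x), where marginal(x) = Σ_j w_j·f_j(x).
Since both observations come from the same component, the likelihood for component k is f_k(x₁)·f_k(x₂).
  L_A = [0.0355183] × [0.11107] = 0.00394501
  L_B = [0.0273113] × [0.0927146] = 0.00253216
  L_C = [0.00235869] × [0.0146576] = 3.45728e-05
Unnormalised posteriors:
  w_A·L_A = 0.43 × 0.00394501 = 0.00169635
  w_B·L_B = 0.11 × 0.00253216 = 0.000278537
  w_C·L_C = 0.46 × 3.45728e-05 = 1.59035e-05
Marginal: 0.00169635 + 0.000278537 + 1.59035e-05 = 0.0019908
So the posterior for Population B is 0.000278537 / 0.0019908 ≈ 0.1399.

0.1399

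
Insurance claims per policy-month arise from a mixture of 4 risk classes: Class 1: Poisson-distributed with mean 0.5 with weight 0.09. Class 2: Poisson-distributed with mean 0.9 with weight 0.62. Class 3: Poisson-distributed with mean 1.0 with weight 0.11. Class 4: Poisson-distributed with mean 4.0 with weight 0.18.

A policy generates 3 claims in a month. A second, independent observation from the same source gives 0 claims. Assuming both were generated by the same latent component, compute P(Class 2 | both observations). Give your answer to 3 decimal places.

Apply Bayes' rule: the posterior for each component is proportional to its prior times its likelihood at x.
Since both observations come from the same component, the likelihood for component k is f_k(x₁)·f_k(x₂).
  p_1 = [0.0126361] × [0.606531] = 0.00766416
  p_2 = [0.0493982] × [0.40657] = 0.0200838
  p_3 = [0.0613132] × [0.367879] = 0.0225559
  p_4 = [0.195367] × [0.0183156] = 0.00357827
Prior × likelihood for each component:
  w_1·p_1 = 0.09 × 0.00766416 = 0.000689774
  w_2·p_2 = 0.62 × 0.0200838 = 0.012452
  w_3·p_3 = 0.11 × 0.0225559 = 0.00248115
  w_4·p_4 = 0.18 × 0.00357827 = 0.000644088
Denominator: 0.000689774 + 0.012452 + 0.00248115 + 0.000644088 = 0.016267
P(Class 2 | data) ≈ 0.765

0.765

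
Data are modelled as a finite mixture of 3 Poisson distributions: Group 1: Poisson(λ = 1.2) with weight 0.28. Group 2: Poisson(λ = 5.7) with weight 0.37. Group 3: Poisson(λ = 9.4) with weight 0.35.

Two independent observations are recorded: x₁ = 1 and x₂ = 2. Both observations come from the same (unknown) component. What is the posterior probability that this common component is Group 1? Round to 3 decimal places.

Posterior ∝ prior × likelihood, so P(k | x) ∝ w_k f_k(x); normalise over all components.
Since both observations come from the same component, the likelihood for component k is f_k(x₁)·f_k(x₂).
  p_1 = [e^(−1.2)·1.2^1/1! = 0.361433] × [0.21686] = 0.0783803
  p_2 = [e^(−5.7)·5.7^1/1! = 0.019072] × [0.0543552] = 0.00103666
  p_3 = [e^(−9.4)·9.4^1/1! = 0.000777606] × [0.00365475] = 2.84196e-06
Multiply by the mixture weights:
  w_1·p_1 = 0.28 × 0.0783803 = 0.0219465
  w_2·p_2 = 0.37 × 0.00103666 = 0.000383565
  w_3·p_3 = 0.35 × 2.84196e-06 = 9.94684e-07
Marginal: 0.0219465 + 0.000383565 + 9.94684e-07 = 0.022331
P(Group 1 | data) ≈ 0.983

0.983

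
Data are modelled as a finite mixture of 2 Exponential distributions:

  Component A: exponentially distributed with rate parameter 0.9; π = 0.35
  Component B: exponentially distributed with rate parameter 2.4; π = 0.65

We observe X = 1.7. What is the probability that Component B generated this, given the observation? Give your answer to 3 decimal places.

Posterior ∝ prior × likelihood, so P(k | x) ∝ π_k f_k(x); normalise over all components.
Evaluate each component's likelihood at the observed value:
  L_A = 0.194882
  L_B = 0.0405779
Unnormalised posteriors:
  π_A·L_A = 0.35 × 0.194882 = 0.0682087
  π_B·L_B = 0.65 × 0.0405779 = 0.0263756
Marginal: 0.0682087 + 0.0263756 = 0.0945844
So the posterior for Component B is 0.0263756 / 0.0945844 ≈ 0.279.

0.279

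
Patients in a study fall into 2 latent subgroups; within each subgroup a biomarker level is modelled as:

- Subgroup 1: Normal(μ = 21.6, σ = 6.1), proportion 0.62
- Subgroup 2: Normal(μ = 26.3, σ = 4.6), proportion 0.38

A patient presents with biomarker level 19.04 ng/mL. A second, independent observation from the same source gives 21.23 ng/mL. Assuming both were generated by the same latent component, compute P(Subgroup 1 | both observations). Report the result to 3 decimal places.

By Bayes' theorem, P(k | x) = P(Z=k) f_k(x) / Σ_j P(Z=j) f_j(x).
Since both observations come from the same component, the likelihood for component k is f_k(x₁)·f_k(x₂).
  f_1 = [0.0598874] × [0.0652802] = 0.00390946
  f_2 = [0.0249608] × [0.0472459] = 0.0011793
Weight by the priors:
  P(Z=1)·f_1 = 0.62 × 0.00390946 = 0.00242386
  P(Z=2)·f_2 = 0.38 × 0.0011793 = 0.000448133
Marginal: 0.00242386 + 0.000448133 = 0.002872
P(Subgroup 1 | x₁, x₂) ≈ 0.844

0.844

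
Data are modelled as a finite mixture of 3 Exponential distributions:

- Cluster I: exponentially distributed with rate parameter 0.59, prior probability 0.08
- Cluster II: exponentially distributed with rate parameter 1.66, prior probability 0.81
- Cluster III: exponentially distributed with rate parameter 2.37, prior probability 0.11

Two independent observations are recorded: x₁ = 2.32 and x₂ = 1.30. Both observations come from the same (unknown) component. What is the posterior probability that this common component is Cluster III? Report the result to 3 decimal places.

0.013

Posterior ∝ prior × likelihood, so P(k | x) ∝ w_k f_k(x); normalise over all components.
Since both observations come from the same component, the likelihood for component k is f_k(x₁)·f_k(x₂).
  L_I = [0.59·e^(−0.59·2.32) = 0.59·e^(−1.3688) = 0.150103] × [0.273998] = 0.041128
  L_II = [1.66·e^(−1.66·2.32) = 1.66·e^(−3.8512) = 0.035282] × [0.191823] = 0.0067679
  L_III = [2.37·e^(−2.37·2.32) = 2.37·e^(−5.4984) = 0.00970116] × [0.108815] = 0.00105563
Unnormalised posteriors:
  w_I·L_I = 0.08 × 0.041128 = 0.00329024
  w_II·L_II = 0.81 × 0.0067679 = 0.005482
  w_III·L_III = 0.11 × 0.00105563 = 0.000116119
Sum: 0.00329024 + 0.005482 + 0.000116119 = 0.00888836
So the posterior for Cluster III is 0.000116119 / 0.00888836 ≈ 0.013.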